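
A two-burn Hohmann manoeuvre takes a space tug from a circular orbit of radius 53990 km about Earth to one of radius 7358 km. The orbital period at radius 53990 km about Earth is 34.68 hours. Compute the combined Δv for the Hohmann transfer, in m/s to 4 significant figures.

Δv = 3791 m/s

From Kepler's third law T² = 4π²r³/μ at r = 53990 km, T = 34.68 hours = 34.68 × 3600 s = 1.24848×10^5 s: μ = 4π²r³/T² = 3.98599×10^5 km³/s².
The Hohmann ellipse has a_t = (r₁ + r₂)/2 = 30674 km.
Circular speed at r₁: v₁ = √(μ/r₁) = √(3.98599×10^5/53990) = 2.717 km/s.
Transfer-orbit speed at r₁ (v² = μ(2/r − 1/a)): v_a = √[μ(2/r₁ − 1/a_t)] = 1.331 km/s.
First burn Δv₁ = |v_a − v₁| = 1.386 km/s.
At r₂, v₂ = √(μ/r₂) = 7.360 km/s.
Transfer-orbit speed at r₂: v_p = √[μ(2/r₂ − 1/a_t)] = 9.765 km/s.
Second burn Δv₂ = |v₂ − v_p| = 2.405 km/s.
Δv = Δv₁ + Δv₂ = 1.386 + 2.405 = 3.791 km/s.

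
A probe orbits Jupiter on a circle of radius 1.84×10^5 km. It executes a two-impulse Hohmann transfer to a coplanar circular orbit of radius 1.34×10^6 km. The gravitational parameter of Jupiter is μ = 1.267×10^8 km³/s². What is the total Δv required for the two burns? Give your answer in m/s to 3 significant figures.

Semi-major axis of the transfer orbit: a_t = (1.840×10^5 + 1.340×10^6)/2 = 7.620×10^5 km.
Circular speed at r₁: v₁ = √(μ/r₁) = √(1.267×10^8/1.840×10^5) = 26.241 km/s.
Transfer-orbit speed at r₁ (vis-viva equation): v_p = √[μ(2/r₁ − 1/a_t)] = 34.798 km/s.
First burn Δv₁ = |v_p − v₁| = 8.557 km/s.
Circular speed at r₂: v₂ = √(μ/r₂) = 9.724 km/s.
Transfer-orbit speed at r₂: v_a = √[μ(2/r₂ − 1/a_t)] = 4.778 km/s.
Second burn Δv₂ = |v₂ − v_a| = 4.946 km/s.
Total Δv = Δv₁ + Δv₂ = 13.50 km/s.

Δv = 13500 m/s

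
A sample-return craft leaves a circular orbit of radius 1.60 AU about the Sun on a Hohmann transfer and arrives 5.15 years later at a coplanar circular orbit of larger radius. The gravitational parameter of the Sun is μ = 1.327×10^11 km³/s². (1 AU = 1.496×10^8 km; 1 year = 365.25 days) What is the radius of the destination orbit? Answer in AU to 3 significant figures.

In km: r₁ = 1.60 × 1.496×10^8 = 2.3936×10^8 km.
Transfer time t = 5.15 years × 365.25 × 86400 s = 1.6252164×10^8 s, and t = π√(a_t³/μ).
So a_t = (μ t²/π²)^(1/3) = (1.327×10^11 × (1.6252164×10^8)² / π²)^(1/3) = 7.0816×10^8 km.
Since a_t = (r₁ + r₂)/2, r₂ = 2a_t − r₁ = 2×7.0816×10^8 − 2.3936×10^8 = 1.17696×10^9 km.
In AU: r₂ = 1.17696×10^9 / 1.496×10^8 = 7.87 AU.

r₂ = 7.87 AU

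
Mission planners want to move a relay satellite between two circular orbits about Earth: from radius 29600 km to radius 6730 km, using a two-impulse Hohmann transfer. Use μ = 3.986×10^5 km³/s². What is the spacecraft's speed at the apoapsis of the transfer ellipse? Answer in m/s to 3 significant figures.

v = 2230 m/s

Semi-major axis of the transfer orbit: a_t = (29600 + 6730)/2 = 18165 km.
At apoapsis, r = 29600 km.
Applying v² = μ(2/r − 1/a_t): v = 2.234 km/s.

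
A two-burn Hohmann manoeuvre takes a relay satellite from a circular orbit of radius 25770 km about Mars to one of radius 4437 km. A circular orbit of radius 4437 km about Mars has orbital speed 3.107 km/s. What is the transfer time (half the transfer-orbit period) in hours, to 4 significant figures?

t = 7.827 hours

From the circular-orbit relation v² = μ/r at r = 4437 km: μ = v²r = (3.107)² × 4437 = 42832.4 km³/s².
Transfer-ellipse semi-major axis a_t = (r₁ + r₂)/2 = (25770 + 4437)/2 = 15103.5 km.
Half the transfer-orbit period gives t = π√(a_t³/μ) = 28176 s.
Converting: 28176 s ÷ 3600 s/hour = 7.827 hours.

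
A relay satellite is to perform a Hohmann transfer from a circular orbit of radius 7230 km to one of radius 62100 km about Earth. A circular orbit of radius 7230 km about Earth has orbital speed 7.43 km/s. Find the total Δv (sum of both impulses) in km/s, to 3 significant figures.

From the circular-orbit relation v² = μ/r at r = 7230 km: μ = v²r = (7.43)² × 7230 = 3.99131×10^5 km³/s².
Transfer-ellipse semi-major axis a_t = (r₁ + r₂)/2 = (7230 + 62100)/2 = 34665 km.
At r₁ the circular-orbit speed is v₁ = √(μ/r₁) = 7.430 km/s.
On the transfer ellipse at r₁, vis-viva equation gives v_p = √[μ(2/r₁ − 1/a_t)] = 9.945 km/s.
First burn Δv₁ = |v_p − v₁| = 2.515 km/s.
Circular speed at r₂: v₂ = √(μ/r₂) = 2.535 km/s.
Transfer-orbit speed at r₂: v_a = √[μ(2/r₂ − 1/a_t)] = 1.158 km/s.
Second burn Δv₂ = |v₂ − v_a| = 1.377 km/s.
Total Δv = Δv₁ + Δv₂ = 3.892 km/s.

Δv = 3.89 km/s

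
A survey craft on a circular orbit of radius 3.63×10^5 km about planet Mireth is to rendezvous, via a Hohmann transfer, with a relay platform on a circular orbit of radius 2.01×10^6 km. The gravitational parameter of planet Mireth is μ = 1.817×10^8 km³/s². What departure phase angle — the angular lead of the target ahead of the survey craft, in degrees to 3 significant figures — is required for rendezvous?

Semi-major axis of the transfer orbit: a_t = (3.630×10^5 + 2.010×10^6)/2 = 1.1865×10^6 km.
The half-period of the transfer ellipse is t = π√(a_t³/μ) = 3.0121×10^5 s.
The target's mean motion on its circular orbit is ω₂ = √(μ/r₂³) = 4.7302×10^-6 rad/s.
Angle swept by the target during transfer: ω₂·t = 1.4248 rad = 81.64°.
The survey craft traverses 180° on the transfer ellipse, so the target must lead by 180° − 81.64° = 98.4°.

φ = 98.4°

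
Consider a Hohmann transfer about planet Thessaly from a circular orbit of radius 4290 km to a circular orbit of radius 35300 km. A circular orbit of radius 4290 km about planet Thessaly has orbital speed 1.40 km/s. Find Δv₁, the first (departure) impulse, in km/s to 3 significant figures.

Δv₁ = 0.470 km/s

From the circular-orbit relation v² = μ/r at r = 4290 km: μ = v²r = (1.40)² × 4290 = 8408.40 km³/s².
Semi-major axis of the transfer orbit: a_t = (4290 + 35300)/2 = 19795 km.
On the circular orbit at r = 4290 km, v_c = √(μ/r) = 1.4000 km/s.
Vis-viva on the transfer ellipse at r = 4290 km gives v_t = √[μ(2/r − 1/a_t)] = 1.8696 km/s.
Δv₁ = |v_t − v_c| = |1.8696 − 1.4000| = 0.4696 km/s.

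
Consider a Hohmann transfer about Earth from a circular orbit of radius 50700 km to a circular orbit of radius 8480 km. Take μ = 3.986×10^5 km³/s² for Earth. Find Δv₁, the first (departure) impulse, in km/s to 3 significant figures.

Δv₁ = 1.30 km/s

Transfer-ellipse semi-major axis a_t = (r₁ + r₂)/2 = (50700 + 8480)/2 = 29590 km.
Circular speed at r = 50700 km: v_c = √(μ/r) = 2.804 km/s.
Transfer-orbit speed at the same r (vis-viva, a = a_t): v_t = √[μ(2/r − 1/a_t)] = 1.501 km/s.
Δv₁ = |v_t − v_c| = |1.501 − 2.804| = 1.303 km/s.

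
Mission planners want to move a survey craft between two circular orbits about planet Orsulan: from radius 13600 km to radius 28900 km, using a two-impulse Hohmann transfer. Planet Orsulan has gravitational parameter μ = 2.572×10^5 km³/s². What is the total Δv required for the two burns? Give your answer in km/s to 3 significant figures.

Semi-major axis of the transfer orbit: a_t = (13600 + 28900)/2 = 21250 km.
At r₁ the circular-orbit speed is v₁ = √(μ/r₁) = 4.3488 km/s.
On the transfer ellipse at r₁, vis-viva gives v_p = √[μ(2/r₁ − 1/a_t)] = 5.0715 km/s.
First burn Δv₁ = |v_p − v₁| = 0.7227 km/s.
Circular speed at r₂: v₂ = √(μ/r₂) = 2.9832 km/s.
Transfer-orbit speed at r₂: v_a = √[μ(2/r₂ − 1/a_t)] = 2.3866 km/s.
Second burn Δv₂ = |v₂ − v_a| = 0.5966 km/s.
Total Δv = Δv₁ + Δv₂ = 1.319 km/s.

Δv = 1.32 km/s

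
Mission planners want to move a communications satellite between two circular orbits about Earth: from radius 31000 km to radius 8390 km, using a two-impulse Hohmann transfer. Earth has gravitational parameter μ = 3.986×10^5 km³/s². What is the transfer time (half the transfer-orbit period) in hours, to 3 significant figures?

t = 3.82 hours

Transfer-ellipse semi-major axis a_t = (r₁ + r₂)/2 = (31000 + 8390)/2 = 19695 km.
Half the transfer-orbit period gives t = π√(a_t³/μ) = 13750 s.
Converting: 13750 s ÷ 3600 s/hour = 3.82 hours.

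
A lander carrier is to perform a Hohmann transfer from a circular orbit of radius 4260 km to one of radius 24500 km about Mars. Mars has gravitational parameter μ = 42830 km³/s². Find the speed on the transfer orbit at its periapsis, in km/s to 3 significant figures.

v = 4.14 km/s

The Hohmann ellipse has a_t = (r₁ + r₂)/2 = 14380 km.
At periapsis, r = 4260 km.
From the vis-viva equation, v = √[μ(2/r − 1/a_t)] = 4.139 km/s.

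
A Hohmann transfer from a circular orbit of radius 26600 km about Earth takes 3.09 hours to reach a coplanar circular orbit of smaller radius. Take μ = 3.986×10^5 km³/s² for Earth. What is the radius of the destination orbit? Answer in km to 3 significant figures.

Transfer time t = 3.09 hours = 11124 s, and t = π√(a_t³/μ).
So a_t = (μ t²/π²)^(1/3) = (3.986×10^5 × (11124)² / π²)^(1/3) = 17097 km.
Since a_t = (r₁ + r₂)/2, r₂ = 2a_t − r₁ = 2×17097 − 26600 = 7594 km.

r₂ = 7590 km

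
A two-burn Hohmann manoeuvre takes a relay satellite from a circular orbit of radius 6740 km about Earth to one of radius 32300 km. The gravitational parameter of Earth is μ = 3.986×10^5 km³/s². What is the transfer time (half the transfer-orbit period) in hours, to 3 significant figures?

Semi-major axis of the transfer orbit: a_t = (6740 + 32300)/2 = 19520 km.
Transfer time t = π√(a_t³/μ) = π√((19520)³ / 3.986×10^5) = 13570 s.
Converting: 13570 s ÷ 3600 s/hour = 3.77 hours.

t = 3.77 hours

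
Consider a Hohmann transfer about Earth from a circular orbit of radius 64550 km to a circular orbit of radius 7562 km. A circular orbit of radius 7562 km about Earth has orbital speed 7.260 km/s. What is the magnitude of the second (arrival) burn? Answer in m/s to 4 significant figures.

From the circular-orbit relation v² = μ/r at r = 7562 km: μ = v²r = (7.260)² × 7562 = 3.98575×10^5 km³/s².
Semi-major axis of the transfer orbit: a_t = (64550 + 7562)/2 = 36056 km.
On the circular orbit at r = 7562 km, v_c = √(μ/r) = 7.260 km/s.
Transfer-orbit speed at the same r (vis-viva, a = a_t): v_t = √[μ(2/r − 1/a_t)] = 9.714 km/s.
Δv₂ = |v_t − v_c| = |9.714 − 7.260| = 2.454 km/s.

Δv₂ = 2454 m/s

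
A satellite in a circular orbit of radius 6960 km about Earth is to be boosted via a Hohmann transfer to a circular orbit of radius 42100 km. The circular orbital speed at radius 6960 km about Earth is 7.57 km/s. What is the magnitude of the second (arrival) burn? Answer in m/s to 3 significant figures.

Δv₂ = 1440 m/s

From the circular-orbit relation v² = μ/r at r = 6960 km: μ = v²r = (7.57)² × 6960 = 3.98842×10^5 km³/s².
Semi-major axis of the transfer orbit: a_t = (6960 + 42100)/2 = 24530 km.
Circular speed at r = 42100 km: v_c = √(μ/r) = 3.078 km/s.
Vis-viva on the transfer ellipse at r = 42100 km gives v_t = √[μ(2/r − 1/a_t)] = 1.640 km/s.
Δv₂ = |v_t − v_c| = |1.640 − 3.078| = 1.438 km/s.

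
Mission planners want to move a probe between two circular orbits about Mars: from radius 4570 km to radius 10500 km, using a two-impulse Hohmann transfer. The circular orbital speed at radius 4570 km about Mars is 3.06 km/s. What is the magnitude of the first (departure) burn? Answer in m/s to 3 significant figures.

From the circular-orbit relation v² = μ/r at r = 4570 km: μ = v²r = (3.06)² × 4570 = 42791.7 km³/s².
Transfer-ellipse semi-major axis a_t = (r₁ + r₂)/2 = (4570 + 10500)/2 = 7535 km.
Circular speed at r = 4570 km: v_c = √(μ/r) = 3.0600 km/s.
Transfer-orbit speed at the same r (vis-viva, a = a_t): v_t = √[μ(2/r − 1/a_t)] = 3.6122 km/s.
Δv₁ = |v_t − v_c| = |3.6122 − 3.0600| = 0.5522 km/s.

Δv₁ = 552 m/s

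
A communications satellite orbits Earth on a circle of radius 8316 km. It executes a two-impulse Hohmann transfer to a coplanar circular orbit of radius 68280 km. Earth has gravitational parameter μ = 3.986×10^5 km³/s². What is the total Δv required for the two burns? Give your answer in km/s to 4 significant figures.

Δv = 3.611 km/s

Semi-major axis of the transfer orbit: a_t = (8316 + 68280)/2 = 38298 km.
At r₁ the circular-orbit speed is v₁ = √(μ/r₁) = 6.923 km/s.
On the transfer ellipse at r₁, v² = μ(2/r − 1/a) gives v_p = √[μ(2/r₁ − 1/a_t)] = 9.244 km/s.
First burn Δv₁ = |v_p − v₁| = 2.321 km/s.
Circular speed at r₂: v₂ = √(μ/r₂) = 2.416 km/s.
Transfer-orbit speed at r₂: v_a = √[μ(2/r₂ − 1/a_t)] = 1.126 km/s.
Second burn Δv₂ = |v₂ − v_a| = 1.290 km/s.
Total Δv = Δv₁ + Δv₂ = 3.611 km/s.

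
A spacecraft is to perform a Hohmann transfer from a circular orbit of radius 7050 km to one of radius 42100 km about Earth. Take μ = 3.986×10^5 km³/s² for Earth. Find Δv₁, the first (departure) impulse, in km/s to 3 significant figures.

Semi-major axis of the transfer orbit: a_t = (7050 + 42100)/2 = 24575 km.
On the circular orbit at r = 7050 km, v_c = √(μ/r) = 7.51924 km/s.
Transfer-orbit speed at the same r (vis-viva, a = a_t): v_t = √[μ(2/r − 1/a_t)] = 9.84166 km/s.
Δv₁ = |v_t − v_c| = |9.84166 − 7.51924| = 2.322 km/s.

Δv₁ = 2.32 km/s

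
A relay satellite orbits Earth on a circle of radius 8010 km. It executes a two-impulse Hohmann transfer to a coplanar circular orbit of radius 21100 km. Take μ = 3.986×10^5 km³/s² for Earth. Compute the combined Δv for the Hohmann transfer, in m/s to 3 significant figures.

Δv = 2560 m/s

Transfer-ellipse semi-major axis a_t = (r₁ + r₂)/2 = (8010 + 21100)/2 = 14555 km.
At r₁ the circular-orbit speed is v₁ = √(μ/r₁) = 7.0543 km/s.
On the transfer ellipse at r₁, v² = μ(2/r − 1/a) gives v_p = √[μ(2/r₁ − 1/a_t)] = 8.4935 km/s.
First burn Δv₁ = |v_p − v₁| = 1.439 km/s.
At r₂, v₂ = √(μ/r₂) = 4.346 km/s.
Transfer-orbit speed at r₂: v_a = √[μ(2/r₂ − 1/a_t)] = 3.224 km/s.
Second burn Δv₂ = |v₂ − v_a| = 1.122 km/s.
Total Δv = Δv₁ + Δv₂ = 2.561 km/s.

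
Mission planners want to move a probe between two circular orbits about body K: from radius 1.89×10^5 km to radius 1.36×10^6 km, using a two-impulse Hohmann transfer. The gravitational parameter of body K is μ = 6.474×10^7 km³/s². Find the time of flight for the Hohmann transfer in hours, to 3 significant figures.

t = 73.9 hours

The Hohmann ellipse has a_t = (r₁ + r₂)/2 = 7.745×10^5 km.
Half the transfer-orbit period gives t = π√(a_t³/μ) = 2.661×10^5 s.
Converting: 2.661×10^5 s ÷ 3600 s/hour = 73.9 hours.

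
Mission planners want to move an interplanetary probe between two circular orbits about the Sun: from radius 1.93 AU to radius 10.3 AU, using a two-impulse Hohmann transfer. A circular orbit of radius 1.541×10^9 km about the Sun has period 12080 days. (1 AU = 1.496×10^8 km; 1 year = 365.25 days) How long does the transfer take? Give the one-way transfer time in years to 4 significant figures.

t = 7.564 years

From Kepler's third law T² = 4π²r³/μ at r = 1.541×10^9 km, T = 12080 days = 12080 × 86400 s = 1.043712×10^9 s: μ = 4π²r³/T² = 1.32619×10^11 km³/s².
In km: r₁ = 1.93 × 1.496×10^8 = 2.88728×10^8 km; r₂ = 10.3 × 1.496×10^8 = 1.54088×10^9 km.
The Hohmann ellipse has a_t = (r₁ + r₂)/2 = 9.14804×10^8 km.
Half the transfer-orbit period gives t = π√(a_t³/μ) = 2.387×10^8 s.
Converting: 2.387×10^8 s ÷ 3.15576×10^7 s/year (365.25 × 86400) = 7.564 years.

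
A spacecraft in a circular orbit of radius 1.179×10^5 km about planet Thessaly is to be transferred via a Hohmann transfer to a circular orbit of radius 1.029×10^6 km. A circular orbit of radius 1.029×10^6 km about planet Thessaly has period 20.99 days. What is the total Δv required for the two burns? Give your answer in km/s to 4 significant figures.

Δv = 5.525 km/s

From Kepler's third law T² = 4π²r³/μ at r = 1.029×10^6 km, T = 20.99 days = 20.99 × 86400 s = 1.813536×10^6 s: μ = 4π²r³/T² = 1.30784×10^7 km³/s².
Semi-major axis of the transfer orbit: a_t = (1.179×10^5 + 1.029×10^6)/2 = 5.7345×10^5 km.
Circular speed at r₁: v₁ = √(μ/r₁) = √(1.30784×10^7/1.179×10^5) = 10.532 km/s.
Transfer-orbit speed at r₁ (v² = μ(2/r − 1/a)): v_p = √[μ(2/r₁ − 1/a_t)] = 14.108 km/s.
First burn Δv₁ = |v_p − v₁| = 3.576 km/s.
At r₂, v₂ = √(μ/r₂) = 3.5651 km/s.
Transfer-orbit speed at r₂: v_a = √[μ(2/r₂ − 1/a_t)] = 1.6165 km/s.
Second burn Δv₂ = |v₂ − v_a| = 1.949 km/s.
Total Δv = Δv₁ + Δv₂ = 5.525 km/s.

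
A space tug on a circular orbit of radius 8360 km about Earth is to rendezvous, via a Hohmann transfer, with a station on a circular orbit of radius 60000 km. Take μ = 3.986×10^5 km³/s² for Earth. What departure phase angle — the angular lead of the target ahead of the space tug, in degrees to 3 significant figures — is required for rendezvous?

Semi-major axis of the transfer orbit: a_t = (8360 + 60000)/2 = 34180 km.
The half-period of the transfer ellipse is t = π√(a_t³/μ) = 31444 s.
Target angular speed ω₂ = √(μ/r₂³) = 4.2958×10^-5 rad/s.
Angle swept by the target during transfer: ω₂·t = 1.35077 rad = 77.39°.
The space tug traverses 180° on the transfer ellipse, so the target must lead by 180° − 77.39° = 103°.

φ = 103°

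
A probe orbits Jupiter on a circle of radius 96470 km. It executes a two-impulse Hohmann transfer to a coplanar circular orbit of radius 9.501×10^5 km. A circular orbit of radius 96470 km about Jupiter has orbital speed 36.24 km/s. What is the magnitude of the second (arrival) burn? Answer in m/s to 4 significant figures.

Δv₂ = 6590 m/s

From the circular-orbit relation v² = μ/r at r = 96470 km: μ = v²r = (36.24)² × 96470 = 1.26698×10^8 km³/s².
Semi-major axis of the transfer orbit: a_t = (96470 + 9.501×10^5)/2 = 5.23285×10^5 km.
On the circular orbit at r = 9.501×10^5 km, v_c = √(μ/r) = 11.548 km/s.
Transfer-orbit speed at the same r (vis-viva, a = a_t): v_t = √[μ(2/r − 1/a_t)] = 4.9582 km/s.
Δv₂ = |v_t − v_c| = |4.9582 − 11.548| = 6.590 km/s.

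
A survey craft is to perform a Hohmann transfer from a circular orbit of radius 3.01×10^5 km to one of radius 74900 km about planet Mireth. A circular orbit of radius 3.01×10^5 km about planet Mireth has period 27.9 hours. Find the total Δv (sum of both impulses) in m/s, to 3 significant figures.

From Kepler's third law T² = 4π²r³/μ at r = 3.01×10^5 km, T = 27.9 hours = 27.9 × 3600 s = 1.0044×10^5 s: μ = 4π²r³/T² = 1.06720×10^8 km³/s².
Semi-major axis of the transfer orbit: a_t = (3.010×10^5 + 74900)/2 = 1.8795×10^5 km.
At r₁ the circular-orbit speed is v₁ = √(μ/r₁) = 18.830 km/s.
On the transfer ellipse at r₁, v² = μ(2/r − 1/a) gives v_a = √[μ(2/r₁ − 1/a_t)] = 11.887 km/s.
First burn Δv₁ = |v_a − v₁| = 6.943 km/s.
Circular speed at r₂: v₂ = √(μ/r₂) = 37.75 km/s.
Transfer-orbit speed at r₂: v_p = √[μ(2/r₂ − 1/a_t)] = 47.77 km/s.
Second burn Δv₂ = |v₂ − v_p| = 10.02 km/s.
Δv = Δv₁ + Δv₂ = 6.943 + 10.02 = 16.96 km/s.

Δv = 17000 m/s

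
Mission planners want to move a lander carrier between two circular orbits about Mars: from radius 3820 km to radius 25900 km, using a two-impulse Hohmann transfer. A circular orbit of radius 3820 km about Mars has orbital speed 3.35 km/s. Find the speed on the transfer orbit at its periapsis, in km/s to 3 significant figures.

From the circular-orbit relation v² = μ/r at r = 3820 km: μ = v²r = (3.35)² × 3820 = 42869.9 km³/s².
The Hohmann ellipse has a_t = (r₁ + r₂)/2 = 14860 km.
The periapsis of the transfer ellipse is at r = 3820 km.
Vis-viva: v = √[μ(2/r − 1/a_t)] = √[42869.9 × (2/3820 − 1/14860)] = 4.423 km/s.

v = 4.42 km/s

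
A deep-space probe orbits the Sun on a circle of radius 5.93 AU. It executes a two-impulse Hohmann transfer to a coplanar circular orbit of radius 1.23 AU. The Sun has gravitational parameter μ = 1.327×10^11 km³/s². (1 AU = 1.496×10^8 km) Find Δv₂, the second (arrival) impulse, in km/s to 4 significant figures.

Δv₂ = 7.708 km/s

In km: r₁ = 5.93 × 1.496×10^8 = 8.87128×10^8 km; r₂ = 1.23 × 1.496×10^8 = 1.84008×10^8 km.
The Hohmann ellipse has a_t = (r₁ + r₂)/2 = 5.35568×10^8 km.
On the circular orbit at r = 1.84008×10^8 km, v_c = √(μ/r) = 26.8545 km/s.
Vis-viva on the transfer ellipse at r = 1.84008×10^8 km gives v_t = √[μ(2/r − 1/a_t)] = 34.5623 km/s.
Δv₂ = |v_t − v_c| = |34.5623 − 26.8545| = 7.708 km/s.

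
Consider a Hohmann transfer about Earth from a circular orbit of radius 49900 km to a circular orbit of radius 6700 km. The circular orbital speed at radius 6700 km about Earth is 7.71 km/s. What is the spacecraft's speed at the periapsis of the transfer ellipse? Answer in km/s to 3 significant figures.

From the circular-orbit relation v² = μ/r at r = 6700 km: μ = v²r = (7.71)² × 6700 = 3.98275×10^5 km³/s².
The Hohmann ellipse has a_t = (r₁ + r₂)/2 = 28300 km.
At periapsis, r = 6700 km.
Applying v² = μ(2/r − 1/a_t): v = 10.24 km/s.

v = 10.2 km/s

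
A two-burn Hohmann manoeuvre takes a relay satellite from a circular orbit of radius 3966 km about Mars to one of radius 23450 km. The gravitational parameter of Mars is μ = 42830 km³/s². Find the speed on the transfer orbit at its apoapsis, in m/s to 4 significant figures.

v = 726.9 m/s

Transfer-ellipse semi-major axis a_t = (r₁ + r₂)/2 = (3966 + 23450)/2 = 13708 km.
The apoapsis of the transfer ellipse is at r = 23450 km.
Applying v² = μ(2/r − 1/a_t): v = 0.7269 km/s.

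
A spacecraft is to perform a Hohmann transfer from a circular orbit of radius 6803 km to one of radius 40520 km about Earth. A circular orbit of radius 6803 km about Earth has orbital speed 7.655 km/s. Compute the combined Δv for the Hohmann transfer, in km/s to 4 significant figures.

From the circular-orbit relation v² = μ/r at r = 6803 km: μ = v²r = (7.655)² × 6803 = 3.98649×10^5 km³/s².
Transfer-ellipse semi-major axis a_t = (r₁ + r₂)/2 = (6803 + 40520)/2 = 23661.5 km.
At r₁ the circular-orbit speed is v₁ = √(μ/r₁) = 7.6550 km/s.
Transfer-orbit speed at r₁ (vis-viva equation): v_p = √[μ(2/r₁ − 1/a_t)] = 10.017 km/s.
First burn Δv₁ = |v_p − v₁| = 2.362 km/s.
Circular speed at r₂: v₂ = √(μ/r₂) = 3.137 km/s.
Transfer-orbit speed at r₂: v_a = √[μ(2/r₂ − 1/a_t)] = 1.682 km/s.
Second burn Δv₂ = |v₂ − v_a| = 1.455 km/s.
Δv = Δv₁ + Δv₂ = 2.362 + 1.455 = 3.817 km/s.

Δv = 3.817 km/s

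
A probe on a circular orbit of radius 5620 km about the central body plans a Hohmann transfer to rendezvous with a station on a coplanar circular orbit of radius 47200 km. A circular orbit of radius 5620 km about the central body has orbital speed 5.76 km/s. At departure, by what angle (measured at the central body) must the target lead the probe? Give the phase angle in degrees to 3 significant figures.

φ = 105°

From the circular-orbit relation v² = μ/r at r = 5620 km: μ = v²r = (5.76)² × 5620 = 1.86458×10^5 km³/s².
Semi-major axis of the transfer orbit: a_t = (5620 + 47200)/2 = 26410 km.
Transfer time t = π√(a_t³/μ) = 31230 s.
Target angular speed ω₂ = √(μ/r₂³) = 4.211×10^-5 rad/s.
Angle swept by the target during transfer: ω₂·t = 1.315 rad = 75.34°.
Arrival is 180° from departure on the ellipse, so φ = 180° − 75.34° = 105°.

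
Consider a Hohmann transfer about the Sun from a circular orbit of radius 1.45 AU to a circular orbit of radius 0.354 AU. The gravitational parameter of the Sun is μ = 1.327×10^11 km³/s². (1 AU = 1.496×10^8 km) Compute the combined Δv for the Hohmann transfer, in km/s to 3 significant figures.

In km: r₁ = 1.45 × 1.496×10^8 = 2.1692×10^8 km; r₂ = 0.354 × 1.496×10^8 = 5.29584×10^7 km.
Semi-major axis of the transfer orbit: a_t = (2.1692×10^8 + 5.29584×10^7)/2 = 1.349392×10^8 km.
At r₁ the circular-orbit speed is v₁ = √(μ/r₁) = 24.734 km/s.
On the transfer ellipse at r₁, vis-viva gives v_a = √[μ(2/r₁ − 1/a_t)] = 15.495 km/s.
First burn Δv₁ = |v_a − v₁| = 9.239 km/s.
Circular speed at r₂: v₂ = √(μ/r₂) = 50.06 km/s.
Transfer-orbit speed at r₂: v_p = √[μ(2/r₂ − 1/a_t)] = 63.47 km/s.
Second burn Δv₂ = |v₂ − v_p| = 13.41 km/s.
Total Δv = Δv₁ + Δv₂ = 22.65 km/s.

Δv = 22.6 km/s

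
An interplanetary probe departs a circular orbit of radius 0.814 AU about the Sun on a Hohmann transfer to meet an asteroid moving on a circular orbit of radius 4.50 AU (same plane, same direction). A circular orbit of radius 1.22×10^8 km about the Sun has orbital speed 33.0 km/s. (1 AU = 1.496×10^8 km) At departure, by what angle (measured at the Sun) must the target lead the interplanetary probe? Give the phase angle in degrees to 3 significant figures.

From the circular-orbit relation v² = μ/r at r = 1.22×10^8 km: μ = v²r = (33.0)² × 1.22×10^8 = 1.32858×10^11 km³/s².
In km: r₁ = 0.814 × 1.496×10^8 = 1.217744×10^8 km; r₂ = 4.50 × 1.496×10^8 = 6.732×10^8 km.
The Hohmann ellipse has a_t = (r₁ + r₂)/2 = 3.974872×10^8 km.
The half-period of the transfer ellipse is t = π√(a_t³/μ) = 6.83032×10^7 s.
The target's mean motion on its circular orbit is ω₂ = √(μ/r₂³) = 2.08678×10^-8 rad/s.
Angle swept by the target during transfer: ω₂·t = 1.42534 rad = 81.67°.
The interplanetary probe traverses 180° on the transfer ellipse, so the target must lead by 180° − 81.67° = 98.3°.

φ = 98.3°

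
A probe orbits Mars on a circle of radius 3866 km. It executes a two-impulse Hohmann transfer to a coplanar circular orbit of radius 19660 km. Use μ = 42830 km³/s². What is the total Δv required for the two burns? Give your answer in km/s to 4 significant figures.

The Hohmann ellipse has a_t = (r₁ + r₂)/2 = 11763 km.
At r₁ the circular-orbit speed is v₁ = √(μ/r₁) = 3.32846 km/s.
On the transfer ellipse at r₁, vis-viva equation gives v_p = √[μ(2/r₁ − 1/a_t)] = 4.30304 km/s.
First burn Δv₁ = |v_p − v₁| = 0.9746 km/s.
At r₂, v₂ = √(μ/r₂) = 1.476 km/s.
Transfer-orbit speed at r₂: v_a = √[μ(2/r₂ − 1/a_t)] = 0.8462 km/s.
Second burn Δv₂ = |v₂ − v_a| = 0.6298 km/s.
Total Δv = Δv₁ + Δv₂ = 1.604 km/s.

Δv = 1.604 km/s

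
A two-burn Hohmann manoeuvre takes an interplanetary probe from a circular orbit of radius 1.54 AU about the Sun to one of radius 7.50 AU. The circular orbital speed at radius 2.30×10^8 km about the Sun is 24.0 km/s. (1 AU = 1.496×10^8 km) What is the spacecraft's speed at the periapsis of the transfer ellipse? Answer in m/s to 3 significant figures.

v = 30900 m/s

From the circular-orbit relation v² = μ/r at r = 2.30×10^8 km: μ = v²r = (24.0)² × 2.30×10^8 = 1.32480×10^11 km³/s².
In km: r₁ = 1.54 × 1.496×10^8 = 2.30384×10^8 km; r₂ = 7.50 × 1.496×10^8 = 1.122×10^9 km.
Transfer-ellipse semi-major axis a_t = (r₁ + r₂)/2 = (2.30384×10^8 + 1.122×10^9)/2 = 6.76192×10^8 km.
The periapsis of the transfer ellipse is at r = 2.30384×10^8 km.
Applying v² = μ(2/r − 1/a_t): v = 30.89 km/s.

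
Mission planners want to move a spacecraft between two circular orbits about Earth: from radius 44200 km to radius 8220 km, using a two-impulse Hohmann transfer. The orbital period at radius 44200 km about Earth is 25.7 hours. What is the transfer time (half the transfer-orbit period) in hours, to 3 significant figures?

From Kepler's third law T² = 4π²r³/μ at r = 44200 km, T = 25.7 hours = 25.7 × 3600 s = 92520 s: μ = 4π²r³/T² = 3.98250×10^5 km³/s².
Transfer-ellipse semi-major axis a_t = (r₁ + r₂)/2 = (44200 + 8220)/2 = 26210 km.
Half the transfer-orbit period gives t = π√(a_t³/μ) = 21120 s.
Converting: 21120 s ÷ 3600 s/hour = 5.87 hours.

t = 5.87 hours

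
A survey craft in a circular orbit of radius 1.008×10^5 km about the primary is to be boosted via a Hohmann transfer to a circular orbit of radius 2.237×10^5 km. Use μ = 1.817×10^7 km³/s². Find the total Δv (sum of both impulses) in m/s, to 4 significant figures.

Semi-major axis of the transfer orbit: a_t = (1.008×10^5 + 2.237×10^5)/2 = 1.6225×10^5 km.
At r₁ the circular-orbit speed is v₁ = √(μ/r₁) = 13.426 km/s.
On the transfer ellipse at r₁, vis-viva gives v_p = √[μ(2/r₁ − 1/a_t)] = 15.765 km/s.
First burn Δv₁ = |v_p − v₁| = 2.339 km/s.
Circular speed at r₂: v₂ = √(μ/r₂) = 9.0125 km/s.
Transfer-orbit speed at r₂: v_a = √[μ(2/r₂ − 1/a_t)] = 7.1037 km/s.
Second burn Δv₂ = |v₂ − v_a| = 1.909 km/s.
Total Δv = Δv₁ + Δv₂ = 4.248 km/s.

Δv = 4248 m/s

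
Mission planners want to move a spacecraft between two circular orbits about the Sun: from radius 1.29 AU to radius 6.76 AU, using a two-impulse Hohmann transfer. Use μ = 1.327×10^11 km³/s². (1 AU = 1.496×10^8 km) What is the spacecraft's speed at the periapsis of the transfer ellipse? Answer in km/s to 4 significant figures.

In km: r₁ = 1.29 × 1.496×10^8 = 1.92984×10^8 km; r₂ = 6.76 × 1.496×10^8 = 1.011296×10^9 km.
Transfer-ellipse semi-major axis a_t = (r₁ + r₂)/2 = (1.92984×10^8 + 1.011296×10^9)/2 = 6.0214×10^8 km.
The periapsis of the transfer ellipse is at r = 1.92984×10^8 km.
Vis-viva: v = √[μ(2/r − 1/a_t)] = √[1.327×10^11 × (2/1.92984×10^8 − 1/6.0214×10^8)] = 33.98 km/s.

v = 33.98 km/s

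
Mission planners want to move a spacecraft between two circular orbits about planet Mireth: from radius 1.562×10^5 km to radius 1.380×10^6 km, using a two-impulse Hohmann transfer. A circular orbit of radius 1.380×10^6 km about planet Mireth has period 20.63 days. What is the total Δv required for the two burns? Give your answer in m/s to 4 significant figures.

From Kepler's third law T² = 4π²r³/μ at r = 1.380×10^6 km, T = 20.63 days = 20.63 × 86400 s = 1.782432×10^6 s: μ = 4π²r³/T² = 3.26566×10^7 km³/s².
Transfer-ellipse semi-major axis a_t = (r₁ + r₂)/2 = (1.562×10^5 + 1.380×10^6)/2 = 7.681×10^5 km.
Circular speed at r₁: v₁ = √(μ/r₁) = √(3.26566×10^7/1.562×10^5) = 14.459 km/s.
On the transfer ellipse at r₁, vis-viva gives v_p = √[μ(2/r₁ − 1/a_t)] = 19.381 km/s.
First burn Δv₁ = |v_p − v₁| = 4.922 km/s.
At r₂, v₂ = √(μ/r₂) = 4.865 km/s.
Transfer-orbit speed at r₂: v_a = √[μ(2/r₂ − 1/a_t)] = 2.194 km/s.
Second burn Δv₂ = |v₂ − v_a| = 2.671 km/s.
Δv = Δv₁ + Δv₂ = 4.922 + 2.671 = 7.593 km/s.

Δv = 7593 m/s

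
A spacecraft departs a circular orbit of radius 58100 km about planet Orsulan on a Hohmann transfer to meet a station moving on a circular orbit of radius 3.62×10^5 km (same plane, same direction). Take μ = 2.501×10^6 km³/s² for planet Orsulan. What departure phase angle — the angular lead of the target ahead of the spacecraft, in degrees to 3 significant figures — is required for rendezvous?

φ = 100°

Transfer-ellipse semi-major axis a_t = (r₁ + r₂)/2 = (58100 + 3.620×10^5)/2 = 2.1005×10^5 km.
The half-period of the transfer ellipse is t = π√(a_t³/μ) = 1.9124×10^5 s.
The target's mean motion on its circular orbit is ω₂ = √(μ/r₂³) = 7.2610×10^-6 rad/s.
Angle swept by the target during transfer: ω₂·t = 1.3886 rad = 79.56°.
Arrival is 180° from departure on the ellipse, so φ = 180° − 79.56° = 100°.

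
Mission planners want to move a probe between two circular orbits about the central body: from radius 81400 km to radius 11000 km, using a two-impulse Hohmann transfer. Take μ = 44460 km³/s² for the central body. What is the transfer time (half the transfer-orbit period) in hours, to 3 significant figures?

t = 41.1 hours

The Hohmann ellipse has a_t = (r₁ + r₂)/2 = 46200 km.
Half the transfer-orbit period gives t = π√(a_t³/μ) = 1.480×10^5 s.
Converting: 1.480×10^5 s ÷ 3600 s/hour = 41.1 hours.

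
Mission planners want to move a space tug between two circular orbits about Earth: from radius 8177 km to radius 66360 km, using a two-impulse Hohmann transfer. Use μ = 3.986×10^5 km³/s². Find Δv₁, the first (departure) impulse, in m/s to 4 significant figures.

Δv₁ = 2335 m/s

The Hohmann ellipse has a_t = (r₁ + r₂)/2 = 37268.5 km.
On the circular orbit at r = 8177 km, v_c = √(μ/r) = 6.982 km/s.
Vis-viva on the transfer ellipse at r = 8177 km gives v_t = √[μ(2/r − 1/a_t)] = 9.317 km/s.
Δv₁ = |v_t − v_c| = |9.317 − 6.982| = 2.335 km/s.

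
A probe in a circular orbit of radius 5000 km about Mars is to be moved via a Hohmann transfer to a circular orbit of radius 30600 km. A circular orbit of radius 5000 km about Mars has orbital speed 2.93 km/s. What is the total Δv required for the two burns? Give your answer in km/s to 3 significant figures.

Δv = 1.47 km/s

From the circular-orbit relation v² = μ/r at r = 5000 km: μ = v²r = (2.93)² × 5000 = 42924.5 km³/s².
Transfer-ellipse semi-major axis a_t = (r₁ + r₂)/2 = (5000 + 30600)/2 = 17800 km.
At r₁ the circular-orbit speed is v₁ = √(μ/r₁) = 2.9300 km/s.
On the transfer ellipse at r₁, vis-viva equation gives v_p = √[μ(2/r₁ − 1/a_t)] = 3.8417 km/s.
First burn Δv₁ = |v_p − v₁| = 0.9117 km/s.
At r₂, v₂ = √(μ/r₂) = 1.1844 km/s.
Transfer-orbit speed at r₂: v_a = √[μ(2/r₂ − 1/a_t)] = 0.62772 km/s.
Second burn Δv₂ = |v₂ − v_a| = 0.5567 km/s.
Total Δv = Δv₁ + Δv₂ = 1.468 km/s.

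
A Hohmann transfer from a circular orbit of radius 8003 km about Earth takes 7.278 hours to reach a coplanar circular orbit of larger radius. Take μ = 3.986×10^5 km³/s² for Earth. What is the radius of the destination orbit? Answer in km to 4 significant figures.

r₂ = 52530 km

Transfer time t = 7.278 hours = 26200.8 s, and t = π√(a_t³/μ).
So a_t = (μ t²/π²)^(1/3) = (3.986×10^5 × (26200.8)² / π²)^(1/3) = 30266 km.
Since a_t = (r₁ + r₂)/2, r₂ = 2a_t − r₁ = 2×30266 − 8003 = 52529 km.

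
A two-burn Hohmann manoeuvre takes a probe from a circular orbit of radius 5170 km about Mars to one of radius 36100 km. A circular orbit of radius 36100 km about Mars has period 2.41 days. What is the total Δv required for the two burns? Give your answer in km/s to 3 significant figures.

Δv = 1.47 km/s

From Kepler's third law T² = 4π²r³/μ at r = 36100 km, T = 2.41 days = 2.41 × 86400 s = 2.08224×10^5 s: μ = 4π²r³/T² = 42837.1 km³/s².
Transfer-ellipse semi-major axis a_t = (r₁ + r₂)/2 = (5170 + 36100)/2 = 20635 km.
At r₁ the circular-orbit speed is v₁ = √(μ/r₁) = 2.8785 km/s.
Transfer-orbit speed at r₁ (vis-viva): v_p = √[μ(2/r₁ − 1/a_t)] = 3.8073 km/s.
First burn Δv₁ = |v_p − v₁| = 0.9288 km/s.
Circular speed at r₂: v₂ = √(μ/r₂) = 1.08932 km/s.
Transfer-orbit speed at r₂: v_a = √[μ(2/r₂ − 1/a_t)] = 0.545255 km/s.
Second burn Δv₂ = |v₂ − v_a| = 0.5441 km/s.
Total Δv = Δv₁ + Δv₂ = 1.473 km/s.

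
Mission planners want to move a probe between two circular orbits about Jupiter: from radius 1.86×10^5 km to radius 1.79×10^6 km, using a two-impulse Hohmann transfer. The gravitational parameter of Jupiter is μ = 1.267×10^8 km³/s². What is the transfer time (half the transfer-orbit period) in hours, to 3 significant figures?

The Hohmann ellipse has a_t = (r₁ + r₂)/2 = 9.880×10^5 km.
By Kepler's third law the transfer-orbit period is T = 2π√(a_t³/μ), so t = T/2 = 2.741×10^5 s.
Converting: 2.741×10^5 s ÷ 3600 s/hour = 76.1 hours.

t = 76.1 hours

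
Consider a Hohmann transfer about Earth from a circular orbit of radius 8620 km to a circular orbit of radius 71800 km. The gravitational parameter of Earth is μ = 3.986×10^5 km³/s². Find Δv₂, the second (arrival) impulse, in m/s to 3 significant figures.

Δv₂ = 1270 m/s

Transfer-ellipse semi-major axis a_t = (r₁ + r₂)/2 = (8620 + 71800)/2 = 40210 km.
On the circular orbit at r = 71800 km, v_c = √(μ/r) = 2.356 km/s.
Vis-viva on the transfer ellipse at r = 71800 km gives v_t = √[μ(2/r − 1/a_t)] = 1.091 km/s.
Δv₂ = |v_t − v_c| = |1.091 − 2.356| = 1.265 km/s.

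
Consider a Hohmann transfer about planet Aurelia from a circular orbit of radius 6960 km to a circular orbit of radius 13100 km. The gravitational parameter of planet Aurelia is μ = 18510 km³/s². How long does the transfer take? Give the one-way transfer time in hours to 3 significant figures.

t = 6.44 hours

Semi-major axis of the transfer orbit: a_t = (6960 + 13100)/2 = 10030 km.
Half the transfer-orbit period gives t = π√(a_t³/μ) = 23200 s.
Converting: 23200 s ÷ 3600 s/hour = 6.44 hours.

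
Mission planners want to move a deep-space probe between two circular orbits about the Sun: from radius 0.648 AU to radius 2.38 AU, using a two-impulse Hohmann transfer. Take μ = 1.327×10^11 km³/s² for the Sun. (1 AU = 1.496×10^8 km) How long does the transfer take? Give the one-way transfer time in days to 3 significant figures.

In km: r₁ = 0.648 × 1.496×10^8 = 9.69408×10^7 km; r₂ = 2.38 × 1.496×10^8 = 3.56048×10^8 km.
Transfer-ellipse semi-major axis a_t = (r₁ + r₂)/2 = (9.69408×10^7 + 3.56048×10^8)/2 = 2.264944×10^8 km.
By Kepler's third law the transfer-orbit period is T = 2π√(a_t³/μ), so t = T/2 = 2.940×10^7 s.
Converting: 2.940×10^7 s ÷ 86400 s/day = 340 days.

t = 340 days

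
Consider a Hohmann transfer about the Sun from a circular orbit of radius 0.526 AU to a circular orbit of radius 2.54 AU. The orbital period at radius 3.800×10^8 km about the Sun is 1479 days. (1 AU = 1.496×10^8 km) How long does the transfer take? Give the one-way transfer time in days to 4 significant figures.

t = 346.7 days

From Kepler's third law T² = 4π²r³/μ at r = 3.800×10^8 km, T = 1479 days = 1479 × 86400 s = 1.277856×10^8 s: μ = 4π²r³/T² = 1.32662×10^11 km³/s².
In km: r₁ = 0.526 × 1.496×10^8 = 7.86896×10^7 km; r₂ = 2.54 × 1.496×10^8 = 3.79984×10^8 km.
The Hohmann ellipse has a_t = (r₁ + r₂)/2 = 2.293368×10^8 km.
Transfer time t = π√(a_t³/μ) = π√((2.293368×10^8)³ / 1.32662×10^11) = 2.9956×10^7 s.
Converting: 2.9956×10^7 s ÷ 86400 s/day = 346.7 days.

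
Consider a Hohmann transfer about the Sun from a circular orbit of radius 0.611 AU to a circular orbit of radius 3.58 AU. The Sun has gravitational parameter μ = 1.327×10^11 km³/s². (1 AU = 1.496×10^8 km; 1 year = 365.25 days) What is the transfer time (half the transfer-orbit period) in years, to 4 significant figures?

t = 1.517 years

In km: r₁ = 0.611 × 1.496×10^8 = 9.14056×10^7 km; r₂ = 3.58 × 1.496×10^8 = 5.35568×10^8 km.
The Hohmann ellipse has a_t = (r₁ + r₂)/2 = 3.134868×10^8 km.
Half the transfer-orbit period gives t = π√(a_t³/μ) = 4.787×10^7 s.
Converting: 4.787×10^7 s ÷ 3.15576×10^7 s/year (365.25 × 86400) = 1.517 years.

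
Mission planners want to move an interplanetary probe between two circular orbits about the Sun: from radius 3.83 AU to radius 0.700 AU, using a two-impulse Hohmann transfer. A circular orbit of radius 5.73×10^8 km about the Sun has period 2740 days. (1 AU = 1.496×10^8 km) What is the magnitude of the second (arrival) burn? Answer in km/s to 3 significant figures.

From Kepler's third law T² = 4π²r³/μ at r = 5.73×10^8 km, T = 2740 days = 2740 × 86400 s = 2.36736×10^8 s: μ = 4π²r³/T² = 1.32524×10^11 km³/s².
In km: r₁ = 3.83 × 1.496×10^8 = 5.72968×10^8 km; r₂ = 0.700 × 1.496×10^8 = 1.0472×10^8 km.
Semi-major axis of the transfer orbit: a_t = (5.72968×10^8 + 1.0472×10^8)/2 = 3.38844×10^8 km.
Circular speed at r = 1.0472×10^8 km: v_c = √(μ/r) = 35.57 km/s.
Vis-viva on the transfer ellipse at r = 1.0472×10^8 km gives v_t = √[μ(2/r − 1/a_t)] = 46.26 km/s.
Δv₂ = |v_t − v_c| = |46.26 − 35.57| = 10.69 km/s.

Δv₂ = 10.7 km/s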